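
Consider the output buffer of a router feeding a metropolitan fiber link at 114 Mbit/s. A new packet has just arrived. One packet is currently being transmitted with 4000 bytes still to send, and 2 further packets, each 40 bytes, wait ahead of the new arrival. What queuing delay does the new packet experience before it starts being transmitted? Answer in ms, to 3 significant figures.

0.286 ms

Each queued packet: L/R = 320/114000000 = 0.00280702 ms.
2 queued → 0.00561404 ms.
Plus remaining 32000 bits of current packet: 0.280702 ms.
Queuing delay = 0.286 ms.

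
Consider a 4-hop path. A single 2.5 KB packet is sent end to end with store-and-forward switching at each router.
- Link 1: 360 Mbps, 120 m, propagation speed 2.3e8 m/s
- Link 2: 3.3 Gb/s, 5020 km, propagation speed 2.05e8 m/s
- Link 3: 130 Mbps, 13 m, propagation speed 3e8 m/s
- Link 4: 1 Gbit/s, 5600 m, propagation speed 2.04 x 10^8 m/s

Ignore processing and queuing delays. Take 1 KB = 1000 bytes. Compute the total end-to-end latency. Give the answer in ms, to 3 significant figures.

24.8 ms

L = 20000 bits.
Transmission delays (L/R per hop): 0.0555556, 0.00606061, 0.153846, 0.02 ms; sum = 0.235462 ms.
Propagation delays (d/s per hop): 0.000521739, 24.4878, 4.33333e-05, 0.027451 ms; sum = 24.5158 ms.
End-to-end = 24.8 ms.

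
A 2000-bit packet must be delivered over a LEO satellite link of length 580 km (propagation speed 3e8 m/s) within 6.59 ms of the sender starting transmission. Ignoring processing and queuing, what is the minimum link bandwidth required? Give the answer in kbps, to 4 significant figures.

Propagation delay = 580000 / 300000000 = 1.93333 ms.
Transmission budget = 6.59 − 1.93333 = 4.65667 ms.
R ≥ L / t_tx = 2000 bits / 0.00465667 s = 429.5 kbps.

429.5 kbps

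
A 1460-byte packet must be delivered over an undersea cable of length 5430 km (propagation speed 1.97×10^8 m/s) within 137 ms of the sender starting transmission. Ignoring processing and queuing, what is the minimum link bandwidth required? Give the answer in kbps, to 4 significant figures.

L = 11680 bits.
Propagation delay = 5430000 / 197000000 = 27.5635 ms.
Transmission budget = 137 − 27.5635 = 109.437 ms.
R ≥ L / t_tx = 11680 bits / 0.109437 s = 106.7 kbps.

106.7 kbps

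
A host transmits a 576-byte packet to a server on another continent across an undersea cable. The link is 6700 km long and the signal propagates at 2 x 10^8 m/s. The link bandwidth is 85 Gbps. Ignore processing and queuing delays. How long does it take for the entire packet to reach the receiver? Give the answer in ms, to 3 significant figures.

33.5 ms

L = 576 × 8 = 4608 bits.
Transmission delay = L/R = 4608 / 85000000000 = 5.42118e-05 ms.
Propagation delay = d/s = 6700000 m / 200000000 m/s = 33.5 ms.
Total = 33.5 ms.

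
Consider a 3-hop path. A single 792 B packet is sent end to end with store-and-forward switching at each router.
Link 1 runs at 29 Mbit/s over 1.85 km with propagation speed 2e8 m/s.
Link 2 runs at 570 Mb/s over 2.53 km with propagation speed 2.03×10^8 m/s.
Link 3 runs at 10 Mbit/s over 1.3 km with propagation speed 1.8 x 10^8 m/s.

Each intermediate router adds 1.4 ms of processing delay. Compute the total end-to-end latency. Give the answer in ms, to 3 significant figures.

3.69 ms

L = 792 × 8 = 6336 bits.
Transmission delays (L/R per hop): 0.218483, 0.0111158, 0.6336 ms; sum = 0.863199 ms.
Propagation delays (d/s per hop): 0.00925, 0.0124631, 0.00722222 ms; sum = 0.0289353 ms.
Processing at 2 router(s): 2 × 1.4 ms = 2.8 ms.
End-to-end = 3.69 ms.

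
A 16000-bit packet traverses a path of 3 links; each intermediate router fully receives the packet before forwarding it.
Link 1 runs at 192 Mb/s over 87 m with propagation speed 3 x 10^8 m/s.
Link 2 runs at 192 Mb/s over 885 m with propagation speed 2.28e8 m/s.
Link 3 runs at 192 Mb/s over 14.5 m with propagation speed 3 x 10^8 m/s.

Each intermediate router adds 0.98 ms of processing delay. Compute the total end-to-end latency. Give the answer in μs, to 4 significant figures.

2214 μs

Transmission delay per hop = L/R = 16000/192000000 = 83.3333 μs; 3 hops → 250 μs.
Propagation delays (d/s per hop): 0.29, 3.88158, 0.0483333 μs; sum = 4.21991 μs.
Processing at 2 router(s): 2 × 0.98 ms = 1960 μs.
End-to-end = 2214 μs.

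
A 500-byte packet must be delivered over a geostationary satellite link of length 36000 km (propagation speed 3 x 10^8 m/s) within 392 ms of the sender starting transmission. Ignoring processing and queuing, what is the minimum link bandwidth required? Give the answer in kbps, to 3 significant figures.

14.7 kbps

L = 4000 bits.
Propagation delay = 36000000 / 300000000 = 120 ms.
Transmission budget = 392 − 120 = 272 ms.
R ≥ L / t_tx = 4000 bits / 0.272 s = 14.7 kbps.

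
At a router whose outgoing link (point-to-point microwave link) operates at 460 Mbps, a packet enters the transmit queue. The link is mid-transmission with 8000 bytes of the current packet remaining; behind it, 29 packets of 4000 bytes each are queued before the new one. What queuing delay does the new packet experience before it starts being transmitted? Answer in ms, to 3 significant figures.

Each queued packet: L/R = 32000/460000000 = 0.0695652 ms.
29 queued → 2.01739 ms.
Plus remaining 64000 bits of current packet: 0.13913 ms.
Queuing delay = 2.16 ms.

2.16 ms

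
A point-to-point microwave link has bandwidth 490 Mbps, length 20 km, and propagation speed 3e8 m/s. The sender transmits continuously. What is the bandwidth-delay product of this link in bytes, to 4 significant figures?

4083 bytes

Propagation delay = 20000 / 300000000 = 6.66667e-05 s.
BDP = R × t_prop = 490000000 × 6.66667e-05 = 32666.7 bits.
In bytes: 32666.7/8 = 4083 bytes.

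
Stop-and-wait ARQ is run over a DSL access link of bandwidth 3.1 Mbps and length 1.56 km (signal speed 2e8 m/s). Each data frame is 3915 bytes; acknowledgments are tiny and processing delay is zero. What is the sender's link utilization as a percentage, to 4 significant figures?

99.85 %

t_tx = L/R = 31320/3100000 = 0.0101032 s.
t_prop = 1560/200000000 = 7.8e-06 s; RTT = 1.56e-05 s.
Cycle = t_tx + RTT = 0.0101188 s.
Utilization = t_tx / cycle = 0.0101032/0.0101188 = 99.85 %.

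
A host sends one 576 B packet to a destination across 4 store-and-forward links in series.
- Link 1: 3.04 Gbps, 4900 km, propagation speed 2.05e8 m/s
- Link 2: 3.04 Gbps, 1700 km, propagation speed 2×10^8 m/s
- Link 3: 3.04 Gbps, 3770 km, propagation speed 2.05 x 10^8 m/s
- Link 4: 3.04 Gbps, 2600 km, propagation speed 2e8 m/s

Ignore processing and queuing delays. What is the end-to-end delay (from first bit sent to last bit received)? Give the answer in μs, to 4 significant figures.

L = 576 × 8 = 4608 bits.
Transmission delay per hop = L/R = 4608/3040000000 = 1.51579 μs; 4 hops → 6.06316 μs.
Propagation delays (d/s per hop): 23902.4, 8500, 18390.2, 13000 μs; sum = 63792.7 μs.
End-to-end = 63800 μs.

63800 μs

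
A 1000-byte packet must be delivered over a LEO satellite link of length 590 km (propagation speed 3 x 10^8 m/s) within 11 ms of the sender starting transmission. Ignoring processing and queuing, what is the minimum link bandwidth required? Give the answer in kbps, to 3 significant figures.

886 kbps

L = 8000 bits.
Propagation delay = 590000 / 300000000 = 1.96667 ms.
Transmission budget = 11 − 1.96667 = 9.03333 ms.
R ≥ L / t_tx = 8000 bits / 0.00903333 s = 886 kbps.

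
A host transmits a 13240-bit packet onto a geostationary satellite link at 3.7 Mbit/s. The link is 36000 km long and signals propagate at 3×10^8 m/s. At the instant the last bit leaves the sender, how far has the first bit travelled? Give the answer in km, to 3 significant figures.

t_tx = L/R = 13240/3700000 = 0.00357838 s.
Distance = s × t_tx = 300000000 × 0.00357838 = 1070 km.

1070 km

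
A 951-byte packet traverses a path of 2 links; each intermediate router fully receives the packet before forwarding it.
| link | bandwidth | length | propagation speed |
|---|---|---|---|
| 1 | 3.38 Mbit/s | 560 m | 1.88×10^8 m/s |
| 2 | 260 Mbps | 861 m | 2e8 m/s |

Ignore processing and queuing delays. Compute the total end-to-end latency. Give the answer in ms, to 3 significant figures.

L = 951 × 8 = 7608 bits.
Transmission delays (L/R per hop): 2.25089, 0.0292615 ms; sum = 2.28015 ms.
Propagation delays (d/s per hop): 0.00297872, 0.004305 ms; sum = 0.00728372 ms.
End-to-end = 2.29 ms.

2.29 ms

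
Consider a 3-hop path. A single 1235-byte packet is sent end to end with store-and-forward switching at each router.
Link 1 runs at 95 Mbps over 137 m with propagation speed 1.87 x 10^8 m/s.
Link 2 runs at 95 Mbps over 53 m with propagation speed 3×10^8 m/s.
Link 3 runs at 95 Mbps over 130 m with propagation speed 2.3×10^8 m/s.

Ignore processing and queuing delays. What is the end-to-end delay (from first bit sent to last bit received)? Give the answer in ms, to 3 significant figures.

0.313 ms

L = 1235 × 8 = 9880 bits.
Transmission delay per hop = L/R = 9880/95000000 = 0.104 ms; 3 hops → 0.312 ms.
Propagation delays (d/s per hop): 0.00073262, 0.000176667, 0.000565217 ms; sum = 0.0014745 ms.
End-to-end = 0.313 ms.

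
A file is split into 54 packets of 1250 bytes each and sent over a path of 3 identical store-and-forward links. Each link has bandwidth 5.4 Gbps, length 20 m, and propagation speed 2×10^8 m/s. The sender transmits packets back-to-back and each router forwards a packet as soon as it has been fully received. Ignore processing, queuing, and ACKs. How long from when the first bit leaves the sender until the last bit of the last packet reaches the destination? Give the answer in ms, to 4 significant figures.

Per-hop transmission t_tx = L/R = 10000/5400000000 = 0.00185185 ms.
Per-hop propagation t_prop = 20/200000000 = 0.0001 ms.
Pipeline fill: first packet needs 3·t_tx to clear all hops; remaining 53 packets each add one t_tx.
Total = (3+54-1)·t_tx + 3·t_prop = 56·0.00185185 + 3·0.0001 = 0.1040 ms.

0.1040 ms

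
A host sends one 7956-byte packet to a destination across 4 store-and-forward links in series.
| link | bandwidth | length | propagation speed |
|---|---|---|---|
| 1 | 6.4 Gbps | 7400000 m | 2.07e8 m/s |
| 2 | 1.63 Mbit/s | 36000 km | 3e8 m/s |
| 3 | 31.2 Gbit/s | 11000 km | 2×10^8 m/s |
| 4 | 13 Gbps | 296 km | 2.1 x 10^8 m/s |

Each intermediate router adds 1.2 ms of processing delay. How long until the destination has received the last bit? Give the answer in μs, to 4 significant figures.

L = 7956 × 8 = 63648 bits.
Transmission delays (L/R per hop): 9.945, 39047.9, 2.04, 4.896 μs; sum = 39064.7 μs.
Propagation delays (d/s per hop): 35748.8, 120000, 55000, 1409.52 μs; sum = 212158 μs.
Processing at 3 router(s): 3 × 1.2 ms = 3600 μs.
End-to-end = 254800 μs.

254800 μs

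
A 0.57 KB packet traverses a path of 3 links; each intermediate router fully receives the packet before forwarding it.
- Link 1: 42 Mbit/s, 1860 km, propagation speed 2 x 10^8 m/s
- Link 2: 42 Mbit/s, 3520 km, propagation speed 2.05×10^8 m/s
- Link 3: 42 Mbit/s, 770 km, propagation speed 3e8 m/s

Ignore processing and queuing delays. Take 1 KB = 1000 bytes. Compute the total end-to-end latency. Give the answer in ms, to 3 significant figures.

L = 4560 bits.
Transmission delay per hop = L/R = 4560/42000000 = 0.108571 ms; 3 hops → 0.325714 ms.
Propagation delays (d/s per hop): 9.3, 17.1707, 2.56667 ms; sum = 29.0374 ms.
End-to-end = 29.4 ms.

29.4 ms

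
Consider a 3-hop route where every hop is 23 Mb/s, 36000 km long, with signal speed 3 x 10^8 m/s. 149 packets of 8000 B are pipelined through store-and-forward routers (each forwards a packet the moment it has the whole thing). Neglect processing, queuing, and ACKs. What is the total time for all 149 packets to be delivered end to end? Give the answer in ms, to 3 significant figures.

Per-hop transmission t_tx = L/R = 64000/23000000 = 2.78261 ms.
Per-hop propagation t_prop = 36000000/300000000 = 120 ms.
Pipeline fill: first packet needs 3·t_tx to clear all hops; remaining 148 packets each add one t_tx.
Total = (3+149-1)·t_tx + 3·t_prop = 151·2.78261 + 3·120 = 780 ms.

780 ms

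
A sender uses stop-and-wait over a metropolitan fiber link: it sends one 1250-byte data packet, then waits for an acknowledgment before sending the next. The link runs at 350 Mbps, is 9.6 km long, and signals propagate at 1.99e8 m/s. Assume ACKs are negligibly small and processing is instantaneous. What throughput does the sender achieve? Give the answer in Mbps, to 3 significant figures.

80.0 Mbps

t_tx = L/R = 10000/350000000 = 2.85714e-05 s.
t_prop = 9600/199000000 = 4.82412e-05 s; RTT = 9.64824e-05 s.
Cycle = t_tx + RTT = 0.000125054 s.
Throughput = L / cycle = 10000 / 0.000125054 = 80.0 Mbps.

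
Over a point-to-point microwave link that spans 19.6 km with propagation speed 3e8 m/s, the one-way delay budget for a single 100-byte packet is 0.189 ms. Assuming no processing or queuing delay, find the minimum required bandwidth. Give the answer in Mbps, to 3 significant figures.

L = 800 bits.
Propagation delay = 19600 / 300000000 = 0.0653333 ms.
Transmission budget = 0.189 − 0.0653333 = 0.123667 ms.
R ≥ L / t_tx = 800 bits / 0.000123667 s = 6.47 Mbps.

6.47 Mbps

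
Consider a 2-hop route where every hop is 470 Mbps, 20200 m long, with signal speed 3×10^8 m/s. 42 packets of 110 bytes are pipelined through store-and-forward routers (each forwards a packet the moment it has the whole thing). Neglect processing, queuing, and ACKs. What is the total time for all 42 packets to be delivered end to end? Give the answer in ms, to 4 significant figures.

0.2152 ms

Per-hop transmission t_tx = L/R = 880/470000000 = 0.00187234 ms.
Per-hop propagation t_prop = 20200/300000000 = 0.0673333 ms.
Pipeline fill: first packet needs 2·t_tx to clear all hops; remaining 41 packets each add one t_tx.
Total = (2+42-1)·t_tx + 2·t_prop = 43·0.00187234 + 2·0.0673333 = 0.2152 ms.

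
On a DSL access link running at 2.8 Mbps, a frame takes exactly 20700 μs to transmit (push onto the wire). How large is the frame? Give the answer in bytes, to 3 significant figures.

L = R × t_tx = 2800000 b/s × 0.0207 s = 57960 bits.
In bytes: 57960 / 8 = 7250 bytes.

7250 bytes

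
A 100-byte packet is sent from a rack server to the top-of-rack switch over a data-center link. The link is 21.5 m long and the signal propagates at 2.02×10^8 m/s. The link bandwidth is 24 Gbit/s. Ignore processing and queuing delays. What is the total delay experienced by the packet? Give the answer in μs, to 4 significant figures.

L = 100 × 8 = 800 bits.
Transmission delay = L/R = 800 / 24000000000 = 0.0333333 μs.
Propagation delay = d/s = 21.5 m / 202000000 m/s = 0.106436 μs.
Total = 0.1398 μs.

0.1398 μs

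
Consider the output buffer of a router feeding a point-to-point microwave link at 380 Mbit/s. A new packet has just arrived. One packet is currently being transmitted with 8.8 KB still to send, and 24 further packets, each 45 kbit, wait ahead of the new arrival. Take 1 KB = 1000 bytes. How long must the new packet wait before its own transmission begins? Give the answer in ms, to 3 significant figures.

Each queued packet: L/R = 45000/380000000 = 0.118421 ms.
24 queued → 2.84211 ms.
Plus remaining 70400 bits of current packet: 0.185263 ms.
Queuing delay = 3.03 ms.

3.03 ms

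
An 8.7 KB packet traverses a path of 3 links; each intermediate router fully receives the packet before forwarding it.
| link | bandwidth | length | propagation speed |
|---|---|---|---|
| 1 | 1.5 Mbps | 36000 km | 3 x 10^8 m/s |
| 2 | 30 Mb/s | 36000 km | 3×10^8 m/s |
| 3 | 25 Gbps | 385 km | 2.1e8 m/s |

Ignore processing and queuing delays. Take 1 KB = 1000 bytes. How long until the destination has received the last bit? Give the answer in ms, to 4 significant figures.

290.6 ms

L = 69600 bits.
Transmission delays (L/R per hop): 46.4, 2.32, 0.002784 ms; sum = 48.7228 ms.
Propagation delays (d/s per hop): 120, 120, 1.83333 ms; sum = 241.833 ms.
End-to-end = 290.6 ms.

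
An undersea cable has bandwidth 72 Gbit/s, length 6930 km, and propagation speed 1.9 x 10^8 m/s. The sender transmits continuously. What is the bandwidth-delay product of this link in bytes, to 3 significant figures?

Propagation delay = 6930000 / 190000000 = 0.0364737 s.
BDP = R × t_prop = 72000000000 × 0.0364737 = 2626110000 bits.
In bytes: 2626110000/8 = 328000000 bytes.

328000000 bytes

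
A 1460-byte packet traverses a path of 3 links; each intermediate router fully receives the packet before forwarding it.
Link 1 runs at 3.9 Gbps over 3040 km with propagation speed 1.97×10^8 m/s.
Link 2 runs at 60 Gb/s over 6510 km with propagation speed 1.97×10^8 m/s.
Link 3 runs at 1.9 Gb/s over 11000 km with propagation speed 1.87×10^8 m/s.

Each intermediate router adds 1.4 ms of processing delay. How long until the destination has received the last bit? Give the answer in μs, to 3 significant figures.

L = 1460 × 8 = 11680 bits.
Transmission delays (L/R per hop): 2.99487, 0.194667, 6.14737 μs; sum = 9.33691 μs.
Propagation delays (d/s per hop): 15431.5, 33045.7, 58823.5 μs; sum = 107301 μs.
Processing at 2 router(s): 2 × 1.4 ms = 2800 μs.
End-to-end = 110000 μs.

110000 μs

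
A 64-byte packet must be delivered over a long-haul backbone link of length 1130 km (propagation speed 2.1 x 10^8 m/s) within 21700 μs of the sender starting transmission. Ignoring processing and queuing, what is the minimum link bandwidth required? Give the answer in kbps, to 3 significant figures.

31.4 kbps

L = 512 bits.
Propagation delay = 1130000 / 210000000 = 5380.95 μs.
Transmission budget = 21700 − 5380.95 = 16319 μs.
R ≥ L / t_tx = 512 bits / 0.016319 s = 31.4 kbps.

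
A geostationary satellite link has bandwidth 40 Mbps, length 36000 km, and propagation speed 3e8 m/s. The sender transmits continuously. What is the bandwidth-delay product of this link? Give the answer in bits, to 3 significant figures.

4800000 bits

Propagation delay = 36000000 / 300000000 = 0.12 s.
BDP = R × t_prop = 40000000 × 0.12 = 4800000 bits.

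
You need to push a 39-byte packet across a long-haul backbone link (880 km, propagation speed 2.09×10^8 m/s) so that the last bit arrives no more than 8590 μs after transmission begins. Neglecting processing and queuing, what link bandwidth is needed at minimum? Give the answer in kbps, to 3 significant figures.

71.2 kbps

L = 312 bits.
Propagation delay = 880000 / 209000000 = 4210.53 μs.
Transmission budget = 8590 − 4210.53 = 4379.47 μs.
R ≥ L / t_tx = 312 bits / 0.00437947 s = 71.2 kbps.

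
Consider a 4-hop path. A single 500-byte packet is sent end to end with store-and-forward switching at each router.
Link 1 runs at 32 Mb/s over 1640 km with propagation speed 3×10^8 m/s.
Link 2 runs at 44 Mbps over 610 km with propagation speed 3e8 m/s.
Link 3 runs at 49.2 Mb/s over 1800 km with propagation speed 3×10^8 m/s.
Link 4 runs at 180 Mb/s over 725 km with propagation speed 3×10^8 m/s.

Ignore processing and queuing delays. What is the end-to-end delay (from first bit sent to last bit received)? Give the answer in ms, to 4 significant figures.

16.24 ms

L = 500 × 8 = 4000 bits.
Transmission delays (L/R per hop): 0.125, 0.0909091, 0.0813008, 0.0222222 ms; sum = 0.319432 ms.
Propagation delays (d/s per hop): 5.46667, 2.03333, 6, 2.41667 ms; sum = 15.9167 ms.
End-to-end = 16.24 ms.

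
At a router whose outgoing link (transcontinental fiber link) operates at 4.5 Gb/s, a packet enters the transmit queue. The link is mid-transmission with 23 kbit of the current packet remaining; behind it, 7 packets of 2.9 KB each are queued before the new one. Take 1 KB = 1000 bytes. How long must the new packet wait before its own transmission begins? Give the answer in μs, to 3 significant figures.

41.2 μs

Each queued packet: L/R = 23200/4500000000 = 5.15556 μs.
7 queued → 36.0889 μs.
Plus remaining 23000 bits of current packet: 5.11111 μs.
Queuing delay = 41.2 μs.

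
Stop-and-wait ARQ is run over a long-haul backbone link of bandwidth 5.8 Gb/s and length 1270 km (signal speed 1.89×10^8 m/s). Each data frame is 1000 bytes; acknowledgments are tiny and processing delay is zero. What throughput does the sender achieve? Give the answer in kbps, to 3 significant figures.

t_tx = L/R = 8000/5800000000 = 1.37931e-06 s.
t_prop = 1270000/189000000 = 0.00671958 s; RTT = 0.0134392 s.
Cycle = t_tx + RTT = 0.0134405 s.
Throughput = L / cycle = 8000 / 0.0134405 = 595 kbps.

595 kbps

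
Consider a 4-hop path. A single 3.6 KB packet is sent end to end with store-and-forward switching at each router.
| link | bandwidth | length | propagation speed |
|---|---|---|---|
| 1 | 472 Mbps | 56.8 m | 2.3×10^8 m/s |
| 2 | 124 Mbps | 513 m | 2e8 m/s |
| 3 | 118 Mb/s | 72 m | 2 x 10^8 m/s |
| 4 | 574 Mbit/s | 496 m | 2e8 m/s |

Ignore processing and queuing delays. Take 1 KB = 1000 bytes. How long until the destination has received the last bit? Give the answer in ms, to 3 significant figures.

L = 28800 bits.
Transmission delays (L/R per hop): 0.0610169, 0.232258, 0.244068, 0.0501742 ms; sum = 0.587517 ms.
Propagation delays (d/s per hop): 0.000246957, 0.002565, 0.00036, 0.00248 ms; sum = 0.00565196 ms.
End-to-end = 0.593 ms.

0.593 ms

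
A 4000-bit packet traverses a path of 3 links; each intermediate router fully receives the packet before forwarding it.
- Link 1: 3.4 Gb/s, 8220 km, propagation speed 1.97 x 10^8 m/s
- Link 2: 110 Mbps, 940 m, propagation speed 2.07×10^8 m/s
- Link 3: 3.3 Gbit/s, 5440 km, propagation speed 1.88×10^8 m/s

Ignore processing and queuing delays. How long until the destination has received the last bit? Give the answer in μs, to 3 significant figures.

Transmission delays (L/R per hop): 1.17647, 36.3636, 1.21212 μs; sum = 38.7522 μs.
Propagation delays (d/s per hop): 41725.9, 4.54106, 28936.2 μs; sum = 70666.6 μs.
End-to-end = 70700 μs.

70700 μs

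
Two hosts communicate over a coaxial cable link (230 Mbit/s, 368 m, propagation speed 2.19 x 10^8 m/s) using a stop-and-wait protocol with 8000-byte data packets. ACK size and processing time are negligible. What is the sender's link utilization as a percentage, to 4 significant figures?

t_tx = L/R = 64000/230000000 = 0.000278261 s.
t_prop = 368/219000000 = 1.68037e-06 s; RTT = 3.36073e-06 s.
Cycle = t_tx + RTT = 0.000281622 s.
Utilization = t_tx / cycle = 0.000278261/0.000281622 = 98.81 %.

98.81 %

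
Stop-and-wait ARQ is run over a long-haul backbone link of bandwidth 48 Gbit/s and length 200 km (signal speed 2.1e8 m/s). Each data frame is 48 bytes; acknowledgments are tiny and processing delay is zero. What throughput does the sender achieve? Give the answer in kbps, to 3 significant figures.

202 kbps

t_tx = L/R = 384/48000000000 = 8e-09 s.
t_prop = 200000/210000000 = 0.000952381 s; RTT = 0.00190476 s.
Cycle = t_tx + RTT = 0.00190477 s.
Throughput = L / cycle = 384 / 0.00190477 = 202 kbps.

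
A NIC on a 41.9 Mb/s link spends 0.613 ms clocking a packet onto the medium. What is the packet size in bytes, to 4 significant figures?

L = R × t_tx = 41900000 b/s × 0.000613 s = 25684.7 bits.
In bytes: 25684.7 / 8 = 3211 bytes.

3211 bytes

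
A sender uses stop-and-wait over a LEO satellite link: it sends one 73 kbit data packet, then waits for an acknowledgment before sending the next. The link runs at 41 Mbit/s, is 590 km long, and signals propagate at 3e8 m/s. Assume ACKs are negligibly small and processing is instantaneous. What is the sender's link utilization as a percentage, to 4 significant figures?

t_tx = L/R = 73000/41000000 = 0.00178049 s.
t_prop = 590000/300000000 = 0.00196667 s; RTT = 0.00393333 s.
Cycle = t_tx + RTT = 0.00571382 s.
Utilization = t_tx / cycle = 0.00178049/0.00571382 = 31.16 %.

31.16 %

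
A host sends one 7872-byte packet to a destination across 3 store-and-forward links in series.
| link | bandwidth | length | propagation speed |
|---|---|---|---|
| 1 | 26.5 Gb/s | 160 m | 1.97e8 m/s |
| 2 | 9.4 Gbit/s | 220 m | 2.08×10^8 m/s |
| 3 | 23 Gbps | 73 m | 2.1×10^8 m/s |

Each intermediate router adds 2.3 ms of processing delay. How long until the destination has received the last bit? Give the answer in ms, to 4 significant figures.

L = 7872 × 8 = 62976 bits.
Transmission delays (L/R per hop): 0.00237645, 0.00669957, 0.00273809 ms; sum = 0.0118141 ms.
Propagation delays (d/s per hop): 0.000812183, 0.00105769, 0.000347619 ms; sum = 0.00221749 ms.
Processing at 2 router(s): 2 × 2.3 ms = 4.6 ms.
End-to-end = 4.614 ms.

4.614 ms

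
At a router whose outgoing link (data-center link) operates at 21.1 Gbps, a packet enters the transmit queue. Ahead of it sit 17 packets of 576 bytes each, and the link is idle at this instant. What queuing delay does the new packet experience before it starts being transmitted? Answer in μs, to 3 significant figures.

Each queued packet: L/R = 4608/21100000000 = 0.218389 μs.
17 queued → 3.71261 μs.
Queuing delay = 3.71 μs.

3.71 μs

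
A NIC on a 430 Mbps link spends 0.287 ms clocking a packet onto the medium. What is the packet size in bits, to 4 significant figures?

123400 bits

L = R × t_tx = 430000000 b/s × 0.000287 s = 123410 bits.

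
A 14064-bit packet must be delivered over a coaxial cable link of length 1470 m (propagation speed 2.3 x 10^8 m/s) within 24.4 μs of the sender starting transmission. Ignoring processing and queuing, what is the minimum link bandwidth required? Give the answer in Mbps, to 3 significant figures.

Propagation delay = 1470 / 2.3e+08 = 6.3913 μs.
Transmission budget = 24.4 − 6.3913 = 18.0087 μs.
R ≥ L / t_tx = 14064 bits / 1.80087e-05 s = 781 Mbps.

781 Mbps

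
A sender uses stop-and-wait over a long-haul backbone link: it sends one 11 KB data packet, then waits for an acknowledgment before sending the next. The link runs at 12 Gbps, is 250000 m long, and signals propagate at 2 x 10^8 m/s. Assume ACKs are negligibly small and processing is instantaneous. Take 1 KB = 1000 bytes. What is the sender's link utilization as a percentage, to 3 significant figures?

t_tx = L/R = 88000/12000000000 = 7.33333e-06 s.
t_prop = 250000/200000000 = 0.00125 s; RTT = 0.0025 s.
Cycle = t_tx + RTT = 0.00250733 s.
Utilization = t_tx / cycle = 7.33333e-06/0.00250733 = 0.292 %.

0.292 %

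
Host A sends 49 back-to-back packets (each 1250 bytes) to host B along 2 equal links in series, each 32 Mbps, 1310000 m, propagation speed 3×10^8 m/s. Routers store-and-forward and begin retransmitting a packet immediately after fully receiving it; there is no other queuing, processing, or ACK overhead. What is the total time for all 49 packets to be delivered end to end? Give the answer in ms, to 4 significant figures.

Per-hop transmission t_tx = L/R = 10000/32000000 = 0.3125 ms.
Per-hop propagation t_prop = 1310000/300000000 = 4.36667 ms.
Pipeline fill: first packet needs 2·t_tx to clear all hops; remaining 48 packets each add one t_tx.
Total = (2+49-1)·t_tx + 2·t_prop = 50·0.3125 + 2·4.36667 = 24.36 ms.

24.36 ms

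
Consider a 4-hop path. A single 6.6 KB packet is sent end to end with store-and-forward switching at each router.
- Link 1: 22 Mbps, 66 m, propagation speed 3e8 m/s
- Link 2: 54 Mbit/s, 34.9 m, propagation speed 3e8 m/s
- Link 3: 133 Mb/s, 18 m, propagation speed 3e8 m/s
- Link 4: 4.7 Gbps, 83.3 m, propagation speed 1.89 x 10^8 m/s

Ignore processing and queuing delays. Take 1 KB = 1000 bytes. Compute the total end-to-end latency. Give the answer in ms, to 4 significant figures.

L = 52800 bits.
Transmission delays (L/R per hop): 2.4, 0.977778, 0.396992, 0.011234 ms; sum = 3.786 ms.
Propagation delays (d/s per hop): 0.00022, 0.000116333, 6e-05, 0.000440741 ms; sum = 0.000837074 ms.
End-to-end = 3.787 ms.

3.787 ms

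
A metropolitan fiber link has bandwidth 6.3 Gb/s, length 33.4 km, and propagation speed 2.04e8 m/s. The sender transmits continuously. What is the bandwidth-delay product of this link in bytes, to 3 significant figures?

129000 bytes

Propagation delay = 33400 / 204000000 = 0.000163725 s.
BDP = R × t_prop = 6300000000 × 0.000163725 = 1031470 bits.
In bytes: 1031470/8 = 129000 bytes.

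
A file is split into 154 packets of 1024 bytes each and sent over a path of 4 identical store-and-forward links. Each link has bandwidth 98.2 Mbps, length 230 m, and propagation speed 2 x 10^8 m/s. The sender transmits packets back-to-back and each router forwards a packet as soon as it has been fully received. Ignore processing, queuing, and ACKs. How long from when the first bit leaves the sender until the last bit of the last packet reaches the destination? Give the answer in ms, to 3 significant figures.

13.1 ms

Per-hop transmission t_tx = L/R = 8192/98200000 = 0.0834216 ms.
Per-hop propagation t_prop = 230/200000000 = 0.00115 ms.
Pipeline fill: first packet needs 4·t_tx to clear all hops; remaining 153 packets each add one t_tx.
Total = (4+154-1)·t_tx + 4·t_prop = 157·0.0834216 + 4·0.00115 = 13.1 ms.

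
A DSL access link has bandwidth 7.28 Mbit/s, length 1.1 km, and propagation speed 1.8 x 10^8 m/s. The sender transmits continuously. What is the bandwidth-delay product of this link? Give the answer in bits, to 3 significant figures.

44.5 bits

Propagation delay = 1100 / 180000000 = 6.11111e-06 s.
BDP = R × t_prop = 7280000 × 6.11111e-06 = 44.4889 bits.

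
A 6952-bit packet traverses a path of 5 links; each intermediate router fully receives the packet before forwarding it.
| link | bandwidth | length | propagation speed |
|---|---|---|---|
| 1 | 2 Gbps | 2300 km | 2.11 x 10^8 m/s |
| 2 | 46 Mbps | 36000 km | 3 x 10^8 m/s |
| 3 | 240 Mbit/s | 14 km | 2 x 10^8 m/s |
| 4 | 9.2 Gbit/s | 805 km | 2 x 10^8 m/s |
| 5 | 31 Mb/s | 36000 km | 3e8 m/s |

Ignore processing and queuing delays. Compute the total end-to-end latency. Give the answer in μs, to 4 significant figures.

255400 μs

Transmission delays (L/R per hop): 3.476, 151.13, 28.9667, 0.755652, 224.258 μs; sum = 408.587 μs.
Propagation delays (d/s per hop): 10900.5, 120000, 70, 4025, 120000 μs; sum = 254995 μs.
End-to-end = 255400 μs.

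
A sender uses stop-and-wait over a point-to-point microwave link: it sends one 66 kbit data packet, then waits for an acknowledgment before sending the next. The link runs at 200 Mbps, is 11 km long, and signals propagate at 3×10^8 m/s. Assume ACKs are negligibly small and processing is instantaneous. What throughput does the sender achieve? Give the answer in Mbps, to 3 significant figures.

164 Mbps

t_tx = L/R = 66000/200000000 = 0.00033 s.
t_prop = 11000/300000000 = 3.66667e-05 s; RTT = 7.33333e-05 s.
Cycle = t_tx + RTT = 0.000403333 s.
Throughput = L / cycle = 66000 / 0.000403333 = 164 Mbps.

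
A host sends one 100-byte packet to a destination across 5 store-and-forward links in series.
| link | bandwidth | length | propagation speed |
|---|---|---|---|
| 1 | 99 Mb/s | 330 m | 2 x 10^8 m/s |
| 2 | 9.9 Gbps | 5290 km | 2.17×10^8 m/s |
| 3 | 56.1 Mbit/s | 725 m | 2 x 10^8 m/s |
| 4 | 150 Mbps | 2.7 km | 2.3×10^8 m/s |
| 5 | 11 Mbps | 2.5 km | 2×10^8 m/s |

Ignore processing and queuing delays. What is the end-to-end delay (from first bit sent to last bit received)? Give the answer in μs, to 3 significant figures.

24500 μs

L = 100 × 8 = 800 bits.
Transmission delays (L/R per hop): 8.08081, 0.0808081, 14.2602, 5.33333, 72.7273 μs; sum = 100.482 μs.
Propagation delays (d/s per hop): 1.65, 24377.9, 3.625, 11.7391, 12.5 μs; sum = 24407.4 μs.
End-to-end = 24500 μs.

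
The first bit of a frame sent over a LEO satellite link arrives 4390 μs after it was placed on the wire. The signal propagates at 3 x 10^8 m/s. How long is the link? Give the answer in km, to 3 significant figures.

1320 km

d = s × t_prop = 300000000 × 0.00439 = 1320 km.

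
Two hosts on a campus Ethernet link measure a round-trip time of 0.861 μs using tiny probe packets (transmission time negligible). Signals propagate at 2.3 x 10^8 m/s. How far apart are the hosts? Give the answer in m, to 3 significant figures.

99.0 m

One-way propagation = RTT/2 = 0.4305 μs.
d = s × t = 2.3e+08 × 4.305e-07 = 99.0 m.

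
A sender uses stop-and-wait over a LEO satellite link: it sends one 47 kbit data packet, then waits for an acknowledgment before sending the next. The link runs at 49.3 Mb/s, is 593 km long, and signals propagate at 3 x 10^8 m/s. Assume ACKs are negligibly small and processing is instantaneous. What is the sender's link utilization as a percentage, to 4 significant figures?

t_tx = L/R = 47000/49300000 = 0.000953347 s.
t_prop = 593000/300000000 = 0.00197667 s; RTT = 0.00395333 s.
Cycle = t_tx + RTT = 0.00490668 s.
Utilization = t_tx / cycle = 0.000953347/0.00490668 = 19.43 %.

19.43 %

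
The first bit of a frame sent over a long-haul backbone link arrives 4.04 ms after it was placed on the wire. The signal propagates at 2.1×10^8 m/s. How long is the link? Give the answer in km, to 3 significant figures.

848 km

d = s × t_prop = 210000000 × 0.00404 = 848 km.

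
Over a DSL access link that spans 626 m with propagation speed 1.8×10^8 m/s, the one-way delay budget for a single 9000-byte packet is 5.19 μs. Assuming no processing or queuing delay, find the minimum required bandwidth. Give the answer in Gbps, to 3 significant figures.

42.1 Gbps

L = 72000 bits.
Propagation delay = 626 / 180000000 = 3.47778 μs.
Transmission budget = 5.19 − 3.47778 = 1.71222 μs.
R ≥ L / t_tx = 72000 bits / 1.71222e-06 s = 42.1 Gbps.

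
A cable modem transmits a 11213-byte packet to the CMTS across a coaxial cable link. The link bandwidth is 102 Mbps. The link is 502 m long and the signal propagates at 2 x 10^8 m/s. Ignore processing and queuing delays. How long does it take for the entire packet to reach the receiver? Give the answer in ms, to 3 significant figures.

L = 11213 × 8 = 89704 bits.
Transmission delay = L/R = 89704 / 102000000 = 0.879451 ms.
Propagation delay = d/s = 502 m / 200000000 m/s = 0.00251 ms.
Total = 0.882 ms.

0.882 ms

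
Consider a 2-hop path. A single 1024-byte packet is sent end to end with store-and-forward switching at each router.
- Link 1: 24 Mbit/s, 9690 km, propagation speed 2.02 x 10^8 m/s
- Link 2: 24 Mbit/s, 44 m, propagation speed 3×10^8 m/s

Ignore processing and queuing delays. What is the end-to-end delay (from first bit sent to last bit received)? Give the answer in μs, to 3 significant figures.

48700 μs

L = 1024 × 8 = 8192 bits.
Transmission delay per hop = L/R = 8192/24000000 = 341.333 μs; 2 hops → 682.667 μs.
Propagation delays (d/s per hop): 47970.3, 0.146667 μs; sum = 47970.4 μs.
End-to-end = 48700 μs.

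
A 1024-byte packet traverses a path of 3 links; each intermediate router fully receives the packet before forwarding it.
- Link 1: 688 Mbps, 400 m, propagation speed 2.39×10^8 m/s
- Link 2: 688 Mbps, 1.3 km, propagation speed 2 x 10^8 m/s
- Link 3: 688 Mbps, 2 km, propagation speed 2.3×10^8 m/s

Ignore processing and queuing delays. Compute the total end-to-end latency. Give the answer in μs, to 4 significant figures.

52.59 μs

L = 1024 × 8 = 8192 bits.
Transmission delay per hop = L/R = 8192/688000000 = 11.907 μs; 3 hops → 35.7209 μs.
Propagation delays (d/s per hop): 1.67364, 6.5, 8.69565 μs; sum = 16.8693 μs.
End-to-end = 52.59 μs.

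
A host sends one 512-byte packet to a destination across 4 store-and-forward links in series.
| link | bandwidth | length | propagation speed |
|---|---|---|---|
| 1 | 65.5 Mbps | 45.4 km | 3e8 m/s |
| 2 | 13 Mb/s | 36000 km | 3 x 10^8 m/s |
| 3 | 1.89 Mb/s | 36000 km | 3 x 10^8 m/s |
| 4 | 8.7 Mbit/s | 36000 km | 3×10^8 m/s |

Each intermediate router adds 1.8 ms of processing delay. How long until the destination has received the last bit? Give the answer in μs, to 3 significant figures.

L = 512 × 8 = 4096 bits.
Transmission delays (L/R per hop): 62.5344, 315.077, 2167.2, 470.805 μs; sum = 3015.61 μs.
Propagation delays (d/s per hop): 151.333, 120000, 120000, 120000 μs; sum = 360151 μs.
Processing at 3 router(s): 3 × 1.8 ms = 5400 μs.
End-to-end = 369000 μs.

369000 μs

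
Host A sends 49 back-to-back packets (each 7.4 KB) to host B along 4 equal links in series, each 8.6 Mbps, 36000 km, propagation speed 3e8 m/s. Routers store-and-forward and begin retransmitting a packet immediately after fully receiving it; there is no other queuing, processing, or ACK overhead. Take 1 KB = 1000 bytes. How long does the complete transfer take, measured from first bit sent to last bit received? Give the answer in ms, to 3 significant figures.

838 ms

Per-hop transmission t_tx = L/R = 59200/8600000 = 6.88372 ms.
Per-hop propagation t_prop = 36000000/300000000 = 120 ms.
Pipeline fill: first packet needs 4·t_tx to clear all hops; remaining 48 packets each add one t_tx.
Total = (4+49-1)·t_tx + 4·t_prop = 52·6.88372 + 4·120 = 838 ms.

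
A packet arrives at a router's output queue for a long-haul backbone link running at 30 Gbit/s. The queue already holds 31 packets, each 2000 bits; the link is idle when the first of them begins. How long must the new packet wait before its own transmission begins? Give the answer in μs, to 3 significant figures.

2.07 μs

Each queued packet: L/R = 2000/30000000000 = 0.0666667 μs.
31 queued → 2.06667 μs.
Queuing delay = 2.07 μs.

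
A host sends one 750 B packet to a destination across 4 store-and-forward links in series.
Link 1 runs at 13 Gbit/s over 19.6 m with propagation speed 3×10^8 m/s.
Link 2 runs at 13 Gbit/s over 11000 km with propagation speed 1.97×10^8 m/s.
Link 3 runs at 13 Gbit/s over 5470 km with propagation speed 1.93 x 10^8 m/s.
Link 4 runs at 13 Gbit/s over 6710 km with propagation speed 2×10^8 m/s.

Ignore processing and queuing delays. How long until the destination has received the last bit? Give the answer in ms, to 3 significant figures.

L = 750 × 8 = 6000 bits.
Transmission delay per hop = L/R = 6000/13000000000 = 0.000461538 ms; 4 hops → 0.00184615 ms.
Propagation delays (d/s per hop): 6.53333e-05, 55.8376, 28.342, 33.55 ms; sum = 117.73 ms.
End-to-end = 118 ms.

118 ms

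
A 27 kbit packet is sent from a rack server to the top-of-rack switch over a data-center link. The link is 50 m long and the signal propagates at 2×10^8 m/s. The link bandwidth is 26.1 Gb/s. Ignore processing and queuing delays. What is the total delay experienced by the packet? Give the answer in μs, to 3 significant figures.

1.28 μs

L = 27000 bits.
Transmission delay = L/R = 27000 / 26100000000 = 1.03448 μs.
Propagation delay = d/s = 50 m / 200000000 m/s = 0.25 μs.
Total = 1.28 μs.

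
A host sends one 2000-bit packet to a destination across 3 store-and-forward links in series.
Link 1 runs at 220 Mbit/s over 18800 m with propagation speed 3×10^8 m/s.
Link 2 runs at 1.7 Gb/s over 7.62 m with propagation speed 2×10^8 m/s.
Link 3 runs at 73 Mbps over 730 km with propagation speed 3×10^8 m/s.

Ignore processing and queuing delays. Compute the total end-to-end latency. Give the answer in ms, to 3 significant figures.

2.53 ms

Transmission delays (L/R per hop): 0.00909091, 0.00117647, 0.0273973 ms; sum = 0.0376646 ms.
Propagation delays (d/s per hop): 0.0626667, 3.81e-05, 2.43333 ms; sum = 2.49604 ms.
End-to-end = 2.53 ms.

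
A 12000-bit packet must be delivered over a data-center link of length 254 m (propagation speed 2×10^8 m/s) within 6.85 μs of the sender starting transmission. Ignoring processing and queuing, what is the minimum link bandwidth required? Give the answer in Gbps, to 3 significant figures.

Propagation delay = 254 / 200000000 = 1.27 μs.
Transmission budget = 6.85 − 1.27 = 5.58 μs.
R ≥ L / t_tx = 12000 bits / 5.58e-06 s = 2.15 Gbps.

2.15 Gbps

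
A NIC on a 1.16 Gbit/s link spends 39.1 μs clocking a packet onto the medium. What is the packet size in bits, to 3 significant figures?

45400 bits

L = R × t_tx = 1160000000 b/s × 3.91e-05 s = 45356 bits.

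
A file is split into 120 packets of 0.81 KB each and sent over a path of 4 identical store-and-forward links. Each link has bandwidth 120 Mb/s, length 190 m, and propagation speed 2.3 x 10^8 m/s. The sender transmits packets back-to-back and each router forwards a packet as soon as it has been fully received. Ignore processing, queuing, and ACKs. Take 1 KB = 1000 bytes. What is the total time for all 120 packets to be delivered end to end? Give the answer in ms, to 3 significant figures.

6.65 ms

Per-hop transmission t_tx = L/R = 6480/120000000 = 0.054 ms.
Per-hop propagation t_prop = 190/2.3e+08 = 0.000826087 ms.
Pipeline fill: first packet needs 4·t_tx to clear all hops; remaining 119 packets each add one t_tx.
Total = (4+120-1)·t_tx + 4·t_prop = 123·0.054 + 4·0.000826087 = 6.65 ms.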